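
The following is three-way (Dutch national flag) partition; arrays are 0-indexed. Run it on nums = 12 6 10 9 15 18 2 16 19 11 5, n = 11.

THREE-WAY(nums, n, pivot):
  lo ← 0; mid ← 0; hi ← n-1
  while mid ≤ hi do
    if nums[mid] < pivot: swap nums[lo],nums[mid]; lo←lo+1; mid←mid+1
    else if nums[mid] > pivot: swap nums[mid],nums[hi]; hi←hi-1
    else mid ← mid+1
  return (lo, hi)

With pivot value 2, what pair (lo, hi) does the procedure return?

pivot = 2; lo=0, mid=0, hi=10
nums[mid]=12>2: swap nums[0],nums[10]; hi=9 → 5 6 10 9 15 18 2 16 19 11 12
nums[mid]=5>2: swap nums[0],nums[9]; hi=8 → 11 6 10 9 15 18 2 16 19 5 12
nums[mid]=11>2: swap nums[0],nums[8]; hi=7 → 19 6 10 9 15 18 2 16 11 5 12
nums[mid]=19>2: swap nums[0],nums[7]; hi=6 → 16 6 10 9 15 18 2 19 11 5 12
nums[mid]=16>2: swap nums[0],nums[6]; hi=5 → 2 6 10 9 15 18 16 19 11 5 12
nums[mid]=2=2: mid=1
nums[mid]=6>2: swap nums[1],nums[5]; hi=4 → 2 18 10 9 15 6 16 19 11 5 12
nums[mid]=18>2: swap nums[1],nums[4]; hi=3 → 2 15 10 9 18 6 16 19 11 5 12
nums[mid]=15>2: swap nums[1],nums[3]; hi=2 → 2 9 10 15 18 6 16 19 11 5 12
nums[mid]=9>2: swap nums[1],nums[2]; hi=1 → 2 10 9 15 18 6 16 19 11 5 12
nums[mid]=10>2: swap nums[1],nums[1]; hi=0 → 2 10 9 15 18 6 16 19 11 5 12
end: lo=0, hi=0; nums = 2 10 9 15 18 6 16 19 11 5 12

(0, 0)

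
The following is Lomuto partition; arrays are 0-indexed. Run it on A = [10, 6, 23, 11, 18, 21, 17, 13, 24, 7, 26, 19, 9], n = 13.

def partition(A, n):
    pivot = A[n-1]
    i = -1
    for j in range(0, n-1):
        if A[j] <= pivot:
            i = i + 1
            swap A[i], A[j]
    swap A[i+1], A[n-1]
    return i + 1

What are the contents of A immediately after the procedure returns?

[6, 7, 9, 11, 18, 21, 17, 13, 24, 10, 26, 19, 23]

pivot=9, i=-1
j=0: 10>9, skip
j=1: 6≤9, i=0, swap(0,1) ⇒ [6, 10, 23, 11, 18, 21, 17, 13, 24, 7, 26, 19, 9]
j=2: 23>9, skip
j=3: 11>9, skip
j=4: 18>9, skip
j=5: 21>9, skip
j=6: 17>9, skip
j=7: 13>9, skip
j=8: 24>9, skip
j=9: 7≤9, i=1, swap(1,9) ⇒ [6, 7, 23, 11, 18, 21, 17, 13, 24, 10, 26, 19, 9]
j=10: 26>9, skip
j=11: 19>9, skip
swap(2,12) ⇒ [6, 7, 9, 11, 18, 21, 17, 13, 24, 10, 26, 19, 23]; return 2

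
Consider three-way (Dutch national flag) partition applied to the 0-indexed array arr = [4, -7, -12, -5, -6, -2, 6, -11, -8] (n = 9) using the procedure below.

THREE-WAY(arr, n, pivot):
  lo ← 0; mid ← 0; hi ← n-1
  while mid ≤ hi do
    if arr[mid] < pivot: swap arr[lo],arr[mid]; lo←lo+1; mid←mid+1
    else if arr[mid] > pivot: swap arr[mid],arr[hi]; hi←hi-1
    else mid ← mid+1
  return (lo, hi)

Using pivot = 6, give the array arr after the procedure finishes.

[4, -7, -12, -5, -6, -2, -11, -8, 6]

pivot = 6; lo=0, mid=0, hi=8
arr[mid]=4<6: swap arr[0],arr[0]; lo=1,mid=1 → [4, -7, -12, -5, -6, -2, 6, -11, -8]
arr[mid]=-7<6: swap arr[1],arr[1]; lo=2,mid=2 → [4, -7, -12, -5, -6, -2, 6, -11, -8]
arr[mid]=-12<6: swap arr[2],arr[2]; lo=3,mid=3 → [4, -7, -12, -5, -6, -2, 6, -11, -8]
arr[mid]=-5<6: swap arr[3],arr[3]; lo=4,mid=4 → [4, -7, -12, -5, -6, -2, 6, -11, -8]
arr[mid]=-6<6: swap arr[4],arr[4]; lo=5,mid=5 → [4, -7, -12, -5, -6, -2, 6, -11, -8]
arr[mid]=-2<6: swap arr[5],arr[5]; lo=6,mid=6 → [4, -7, -12, -5, -6, -2, 6, -11, -8]
arr[mid]=6=6: mid=7
arr[mid]=-11<6: swap arr[6],arr[7]; lo=7,mid=8 → [4, -7, -12, -5, -6, -2, -11, 6, -8]
arr[mid]=-8<6: swap arr[7],arr[8]; lo=8,mid=9 → [4, -7, -12, -5, -6, -2, -11, -8, 6]
end: lo=8, hi=8; arr = [4, -7, -12, -5, -6, -2, -11, -8, 6]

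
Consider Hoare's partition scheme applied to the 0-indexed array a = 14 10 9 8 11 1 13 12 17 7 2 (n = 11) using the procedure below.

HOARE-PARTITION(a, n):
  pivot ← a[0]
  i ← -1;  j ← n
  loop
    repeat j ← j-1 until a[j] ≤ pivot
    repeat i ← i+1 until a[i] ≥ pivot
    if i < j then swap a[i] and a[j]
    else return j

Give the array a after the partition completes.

pivot = a[0] = 14; i = -1, j = 11
j→10 (a[10]=2≤14), i→0 (a[0]=14≥14); i<j, swap → 2 10 9 8 11 1 13 12 17 7 14
j→9 (a[9]=7≤14), i→8 (a[8]=17≥14); i<j, swap → 2 10 9 8 11 1 13 12 7 17 14
j→8, i→9; i≥j, return j=8. a = 2 10 9 8 11 1 13 12 7 17 14

2 10 9 8 11 1 13 12 7 17 14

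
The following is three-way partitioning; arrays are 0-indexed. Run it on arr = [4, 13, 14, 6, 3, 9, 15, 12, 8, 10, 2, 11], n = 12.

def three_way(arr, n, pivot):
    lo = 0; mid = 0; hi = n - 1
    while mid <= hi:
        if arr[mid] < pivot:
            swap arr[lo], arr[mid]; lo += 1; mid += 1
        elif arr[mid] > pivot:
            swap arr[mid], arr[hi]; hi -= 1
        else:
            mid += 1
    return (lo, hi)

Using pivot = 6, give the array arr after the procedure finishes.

lo=0 mid=0 hi=11
4<6: swap(0,0), lo=1 mid=1 ⇒ [4, 13, 14, 6, 3, 9, 15, 12, 8, 10, 2, 11]
13>6: swap(1,11), hi=10 ⇒ [4, 11, 14, 6, 3, 9, 15, 12, 8, 10, 2, 13]
11>6: swap(1,10), hi=9 ⇒ [4, 2, 14, 6, 3, 9, 15, 12, 8, 10, 11, 13]
2<6: swap(1,1), lo=2 mid=2 ⇒ [4, 2, 14, 6, 3, 9, 15, 12, 8, 10, 11, 13]
14>6: swap(2,9), hi=8 ⇒ [4, 2, 10, 6, 3, 9, 15, 12, 8, 14, 11, 13]
10>6: swap(2,8), hi=7 ⇒ [4, 2, 8, 6, 3, 9, 15, 12, 10, 14, 11, 13]
8>6: swap(2,7), hi=6 ⇒ [4, 2, 12, 6, 3, 9, 15, 8, 10, 14, 11, 13]
12>6: swap(2,6), hi=5 ⇒ [4, 2, 15, 6, 3, 9, 12, 8, 10, 14, 11, 13]
15>6: swap(2,5), hi=4 ⇒ [4, 2, 9, 6, 3, 15, 12, 8, 10, 14, 11, 13]
9>6: swap(2,4), hi=3 ⇒ [4, 2, 3, 6, 9, 15, 12, 8, 10, 14, 11, 13]
3<6: swap(2,2), lo=3 mid=3 ⇒ [4, 2, 3, 6, 9, 15, 12, 8, 10, 14, 11, 13]
6=6: mid=4
done. lo=3 hi=3; arr=[4, 2, 3, 6, 9, 15, 12, 8, 10, 14, 11, 13]

[4, 2, 3, 6, 9, 15, 12, 8, 10, 14, 11, 13]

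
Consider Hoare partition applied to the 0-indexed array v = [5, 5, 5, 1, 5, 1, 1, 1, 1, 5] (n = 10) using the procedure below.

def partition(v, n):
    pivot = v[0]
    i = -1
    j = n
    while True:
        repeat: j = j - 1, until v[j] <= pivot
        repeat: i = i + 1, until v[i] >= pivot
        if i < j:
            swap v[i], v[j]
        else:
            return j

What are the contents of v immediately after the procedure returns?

[5, 1, 1, 1, 1, 1, 5, 5, 5, 5]

pivot=5
j stops at 9 (5), i stops at 0 (5); swap ⇒ [5, 5, 5, 1, 5, 1, 1, 1, 1, 5]
j stops at 8 (1), i stops at 1 (5); swap ⇒ [5, 1, 5, 1, 5, 1, 1, 1, 5, 5]
j stops at 7 (1), i stops at 2 (5); swap ⇒ [5, 1, 1, 1, 5, 1, 1, 5, 5, 5]
j stops at 6 (1), i stops at 4 (5); swap ⇒ [5, 1, 1, 1, 1, 1, 5, 5, 5, 5]
j stops at 5, i stops at 6; i≥j ⇒ return 5. v=[5, 1, 1, 1, 1, 1, 5, 5, 5, 5]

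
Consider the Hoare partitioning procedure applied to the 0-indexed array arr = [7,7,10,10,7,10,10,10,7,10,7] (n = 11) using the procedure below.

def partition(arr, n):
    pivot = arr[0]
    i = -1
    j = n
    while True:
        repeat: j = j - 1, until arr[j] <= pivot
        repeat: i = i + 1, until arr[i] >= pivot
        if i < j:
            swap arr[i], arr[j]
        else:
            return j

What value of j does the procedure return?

pivot = arr[0] = 7; i = -1, j = 11
j→10 (arr[10]=7≤7), i→0 (arr[0]=7≥7); i<j, swap → [7,7,10,10,7,10,10,10,7,10,7]
j→8 (arr[8]=7≤7), i→1 (arr[1]=7≥7); i<j, swap → [7,7,10,10,7,10,10,10,7,10,7]
j→4 (arr[4]=7≤7), i→2 (arr[2]=10≥7); i<j, swap → [7,7,7,10,10,10,10,10,7,10,7]
j→2, i→3; i≥j, return j=2. arr = [7,7,7,10,10,10,10,10,7,10,7]

2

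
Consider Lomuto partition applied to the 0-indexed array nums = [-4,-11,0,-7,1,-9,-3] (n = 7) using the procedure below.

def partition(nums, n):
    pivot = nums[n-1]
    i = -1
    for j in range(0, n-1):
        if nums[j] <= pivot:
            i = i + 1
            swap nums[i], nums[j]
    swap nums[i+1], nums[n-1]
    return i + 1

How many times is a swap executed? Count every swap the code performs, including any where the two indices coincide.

pivot = nums[6] = -3; i = -1
j=0: nums[0]=-4 ≤ -3 → i=0, swap nums[0],nums[0] (no change) → [-4,-11,0,-7,1,-9,-3]
j=1: nums[1]=-11 ≤ -3 → i=1, swap nums[1],nums[1] (no change) → [-4,-11,0,-7,1,-9,-3]
j=2: nums[2]=0 > -3 → no swap
j=3: nums[3]=-7 ≤ -3 → i=2, swap nums[2],nums[3] → [-4,-11,-7,0,1,-9,-3]
j=4: nums[4]=1 > -3 → no swap
j=5: nums[5]=-9 ≤ -3 → i=3, swap nums[3],nums[5] → [-4,-11,-7,-9,1,0,-3]
final swap nums[4],nums[6] → [-4,-11,-7,-9,-3,0,1]; return 4

5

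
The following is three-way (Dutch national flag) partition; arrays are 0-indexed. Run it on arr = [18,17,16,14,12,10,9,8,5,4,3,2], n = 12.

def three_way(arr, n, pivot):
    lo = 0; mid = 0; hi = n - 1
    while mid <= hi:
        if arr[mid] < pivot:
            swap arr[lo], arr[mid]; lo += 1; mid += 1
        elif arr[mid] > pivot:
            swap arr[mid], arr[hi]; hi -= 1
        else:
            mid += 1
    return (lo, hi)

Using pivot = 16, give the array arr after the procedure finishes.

[2,3,14,12,10,9,8,5,4,16,17,18]

pivot = 16; lo=0, mid=0, hi=11
arr[mid]=18>16: swap arr[0],arr[11]; hi=10 → [2,17,16,14,12,10,9,8,5,4,3,18]
arr[mid]=2<16: swap arr[0],arr[0]; lo=1,mid=1 → [2,17,16,14,12,10,9,8,5,4,3,18]
arr[mid]=17>16: swap arr[1],arr[10]; hi=9 → [2,3,16,14,12,10,9,8,5,4,17,18]
arr[mid]=3<16: swap arr[1],arr[1]; lo=2,mid=2 → [2,3,16,14,12,10,9,8,5,4,17,18]
arr[mid]=16=16: mid=3
arr[mid]=14<16: swap arr[2],arr[3]; lo=3,mid=4 → [2,3,14,16,12,10,9,8,5,4,17,18]
arr[mid]=12<16: swap arr[3],arr[4]; lo=4,mid=5 → [2,3,14,12,16,10,9,8,5,4,17,18]
arr[mid]=10<16: swap arr[4],arr[5]; lo=5,mid=6 → [2,3,14,12,10,16,9,8,5,4,17,18]
arr[mid]=9<16: swap arr[5],arr[6]; lo=6,mid=7 → [2,3,14,12,10,9,16,8,5,4,17,18]
arr[mid]=8<16: swap arr[6],arr[7]; lo=7,mid=8 → [2,3,14,12,10,9,8,16,5,4,17,18]
arr[mid]=5<16: swap arr[7],arr[8]; lo=8,mid=9 → [2,3,14,12,10,9,8,5,16,4,17,18]
arr[mid]=4<16: swap arr[8],arr[9]; lo=9,mid=10 → [2,3,14,12,10,9,8,5,4,16,17,18]
end: lo=9, hi=9; arr = [2,3,14,12,10,9,8,5,4,16,17,18]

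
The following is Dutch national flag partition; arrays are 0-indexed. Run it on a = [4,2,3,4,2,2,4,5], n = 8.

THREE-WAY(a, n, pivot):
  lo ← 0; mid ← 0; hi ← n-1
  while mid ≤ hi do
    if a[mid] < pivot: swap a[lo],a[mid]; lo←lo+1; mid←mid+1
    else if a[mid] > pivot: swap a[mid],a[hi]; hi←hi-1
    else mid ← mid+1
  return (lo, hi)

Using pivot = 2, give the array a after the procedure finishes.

lo=0 mid=0 hi=7
4>2: swap(0,7), hi=6 ⇒ [5,2,3,4,2,2,4,4]
5>2: swap(0,6), hi=5 ⇒ [4,2,3,4,2,2,5,4]
4>2: swap(0,5), hi=4 ⇒ [2,2,3,4,2,4,5,4]
2=2: mid=1
2=2: mid=2
3>2: swap(2,4), hi=3 ⇒ [2,2,2,4,3,4,5,4]
2=2: mid=3
4>2: swap(3,3), hi=2 ⇒ [2,2,2,4,3,4,5,4]
done. lo=0 hi=2; a=[2,2,2,4,3,4,5,4]

[2,2,2,4,3,4,5,4]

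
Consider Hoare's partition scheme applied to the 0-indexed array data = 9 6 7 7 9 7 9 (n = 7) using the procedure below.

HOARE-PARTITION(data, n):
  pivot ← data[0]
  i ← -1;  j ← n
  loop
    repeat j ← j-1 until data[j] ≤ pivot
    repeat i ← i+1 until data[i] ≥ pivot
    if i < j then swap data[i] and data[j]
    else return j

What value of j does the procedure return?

4

pivot=9
j stops at 6 (9), i stops at 0 (9); swap ⇒ 9 6 7 7 9 7 9
j stops at 5 (7), i stops at 4 (9); swap ⇒ 9 6 7 7 7 9 9
j stops at 4, i stops at 5; i≥j ⇒ return 4. data=9 6 7 7 7 9 9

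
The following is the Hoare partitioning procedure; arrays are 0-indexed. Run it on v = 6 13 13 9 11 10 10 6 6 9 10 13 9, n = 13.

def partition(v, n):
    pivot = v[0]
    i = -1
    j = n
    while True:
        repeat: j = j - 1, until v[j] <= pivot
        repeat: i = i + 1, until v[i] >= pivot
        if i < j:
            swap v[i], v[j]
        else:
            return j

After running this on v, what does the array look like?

6 6 13 9 11 10 10 13 6 9 10 13 9

pivot=6
j stops at 8 (6), i stops at 0 (6); swap ⇒ 6 13 13 9 11 10 10 6 6 9 10 13 9
j stops at 7 (6), i stops at 1 (13); swap ⇒ 6 6 13 9 11 10 10 13 6 9 10 13 9
j stops at 1, i stops at 2; i≥j ⇒ return 1. v=6 6 13 9 11 10 10 13 6 9 10 13 9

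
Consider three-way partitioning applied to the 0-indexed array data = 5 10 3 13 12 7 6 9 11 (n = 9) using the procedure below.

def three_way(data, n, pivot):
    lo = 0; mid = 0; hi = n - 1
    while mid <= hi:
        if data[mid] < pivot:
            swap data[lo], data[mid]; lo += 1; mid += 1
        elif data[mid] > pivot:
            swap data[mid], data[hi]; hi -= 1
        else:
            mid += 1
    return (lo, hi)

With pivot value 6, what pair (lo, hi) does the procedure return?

pivot = 6; lo=0, mid=0, hi=8
data[mid]=5<6: swap data[0],data[0]; lo=1,mid=1 → 5 10 3 13 12 7 6 9 11
data[mid]=10>6: swap data[1],data[8]; hi=7 → 5 11 3 13 12 7 6 9 10
data[mid]=11>6: swap data[1],data[7]; hi=6 → 5 9 3 13 12 7 6 11 10
data[mid]=9>6: swap data[1],data[6]; hi=5 → 5 6 3 13 12 7 9 11 10
data[mid]=6=6: mid=2
data[mid]=3<6: swap data[1],data[2]; lo=2,mid=3 → 5 3 6 13 12 7 9 11 10
data[mid]=13>6: swap data[3],data[5]; hi=4 → 5 3 6 7 12 13 9 11 10
data[mid]=7>6: swap data[3],data[4]; hi=3 → 5 3 6 12 7 13 9 11 10
data[mid]=12>6: swap data[3],data[3]; hi=2 → 5 3 6 12 7 13 9 11 10
end: lo=2, hi=2; data = 5 3 6 12 7 13 9 11 10

(2, 2)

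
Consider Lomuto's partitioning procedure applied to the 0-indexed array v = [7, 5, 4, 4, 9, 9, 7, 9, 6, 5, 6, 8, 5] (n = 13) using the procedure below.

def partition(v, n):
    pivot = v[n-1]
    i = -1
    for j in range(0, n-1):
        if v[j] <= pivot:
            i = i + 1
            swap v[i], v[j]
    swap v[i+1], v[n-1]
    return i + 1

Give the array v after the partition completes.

[5, 4, 4, 5, 5, 9, 7, 9, 6, 7, 6, 8, 9]

pivot = v[12] = 5; i = -1
j=0: v[0]=7 > 5 → no swap
j=1: v[1]=5 ≤ 5 → i=0, swap v[0],v[1] → [5, 7, 4, 4, 9, 9, 7, 9, 6, 5, 6, 8, 5]
j=2: v[2]=4 ≤ 5 → i=1, swap v[1],v[2] → [5, 4, 7, 4, 9, 9, 7, 9, 6, 5, 6, 8, 5]
j=3: v[3]=4 ≤ 5 → i=2, swap v[2],v[3] → [5, 4, 4, 7, 9, 9, 7, 9, 6, 5, 6, 8, 5]
j=4: v[4]=9 > 5 → no swap
j=5: v[5]=9 > 5 → no swap
j=6: v[6]=7 > 5 → no swap
j=7: v[7]=9 > 5 → no swap
j=8: v[8]=6 > 5 → no swap
j=9: v[9]=5 ≤ 5 → i=3, swap v[3],v[9] → [5, 4, 4, 5, 9, 9, 7, 9, 6, 7, 6, 8, 5]
j=10: v[10]=6 > 5 → no swap
j=11: v[11]=8 > 5 → no swap
final swap v[4],v[12] → [5, 4, 4, 5, 5, 9, 7, 9, 6, 7, 6, 8, 9]; return 4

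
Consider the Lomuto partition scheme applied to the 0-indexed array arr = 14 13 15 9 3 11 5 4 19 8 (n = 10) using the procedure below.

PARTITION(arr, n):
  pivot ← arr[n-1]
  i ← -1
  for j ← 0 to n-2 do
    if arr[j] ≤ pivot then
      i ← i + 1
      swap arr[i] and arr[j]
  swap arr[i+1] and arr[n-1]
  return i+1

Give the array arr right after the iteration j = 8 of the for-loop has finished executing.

3 5 4 9 14 11 13 15 19 8

pivot = arr[9] = 8; i = -1
j=0: arr[0]=14 > 8 → no swap
j=1: arr[1]=13 > 8 → no swap
j=2: arr[2]=15 > 8 → no swap
j=3: arr[3]=9 > 8 → no swap
j=4: arr[4]=3 ≤ 8 → i=0, swap arr[0],arr[4] → 3 13 15 9 14 11 5 4 19 8
j=5: arr[5]=11 > 8 → no swap
j=6: arr[6]=5 ≤ 8 → i=1, swap arr[1],arr[6] → 3 5 15 9 14 11 13 4 19 8
j=7: arr[7]=4 ≤ 8 → i=2, swap arr[2],arr[7] → 3 5 4 9 14 11 13 15 19 8
j=8: arr[8]=19 > 8 → no swap
(after j=8) arr = 3 5 4 9 14 11 13 15 19 8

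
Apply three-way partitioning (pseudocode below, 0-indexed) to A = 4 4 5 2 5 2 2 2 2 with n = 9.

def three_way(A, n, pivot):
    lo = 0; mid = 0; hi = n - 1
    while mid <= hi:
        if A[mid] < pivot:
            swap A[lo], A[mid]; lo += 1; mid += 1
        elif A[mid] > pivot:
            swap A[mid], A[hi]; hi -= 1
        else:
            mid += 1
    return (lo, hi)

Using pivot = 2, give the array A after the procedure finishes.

2 2 2 2 2 5 5 4 4

pivot = 2; lo=0, mid=0, hi=8
A[mid]=4>2: swap A[0],A[8]; hi=7 → 2 4 5 2 5 2 2 2 4
A[mid]=2=2: mid=1
A[mid]=4>2: swap A[1],A[7]; hi=6 → 2 2 5 2 5 2 2 4 4
A[mid]=2=2: mid=2
A[mid]=5>2: swap A[2],A[6]; hi=5 → 2 2 2 2 5 2 5 4 4
A[mid]=2=2: mid=3
A[mid]=2=2: mid=4
A[mid]=5>2: swap A[4],A[5]; hi=4 → 2 2 2 2 2 5 5 4 4
A[mid]=2=2: mid=5
end: lo=0, hi=4; A = 2 2 2 2 2 5 5 4 4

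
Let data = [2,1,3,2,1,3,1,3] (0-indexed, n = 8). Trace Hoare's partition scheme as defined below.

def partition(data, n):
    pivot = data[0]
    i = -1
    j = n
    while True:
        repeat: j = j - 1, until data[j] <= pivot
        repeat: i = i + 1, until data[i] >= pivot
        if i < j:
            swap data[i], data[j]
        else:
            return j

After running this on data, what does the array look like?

[1,1,1,2,3,3,2,3]

pivot=2
j stops at 6 (1), i stops at 0 (2); swap ⇒ [1,1,3,2,1,3,2,3]
j stops at 4 (1), i stops at 2 (3); swap ⇒ [1,1,1,2,3,3,2,3]
j stops at 3, i stops at 3; i≥j ⇒ return 3. data=[1,1,1,2,3,3,2,3]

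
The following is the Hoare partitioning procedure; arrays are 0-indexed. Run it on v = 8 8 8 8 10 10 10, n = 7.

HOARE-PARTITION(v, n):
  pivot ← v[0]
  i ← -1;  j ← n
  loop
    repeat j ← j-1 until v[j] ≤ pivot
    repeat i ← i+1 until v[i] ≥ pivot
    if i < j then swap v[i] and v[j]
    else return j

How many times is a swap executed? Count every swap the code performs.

2

pivot=8
j stops at 3 (8), i stops at 0 (8); swap ⇒ 8 8 8 8 10 10 10
j stops at 2 (8), i stops at 1 (8); swap ⇒ 8 8 8 8 10 10 10
j stops at 1, i stops at 2; i≥j ⇒ return 1. v=8 8 8 8 10 10 10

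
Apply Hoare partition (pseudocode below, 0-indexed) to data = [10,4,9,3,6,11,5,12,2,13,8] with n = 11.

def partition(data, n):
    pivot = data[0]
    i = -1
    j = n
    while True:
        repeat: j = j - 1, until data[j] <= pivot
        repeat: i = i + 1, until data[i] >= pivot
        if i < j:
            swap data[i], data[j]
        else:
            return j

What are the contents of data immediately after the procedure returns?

[8,4,9,3,6,2,5,12,11,13,10]

pivot = data[0] = 10; i = -1, j = 11
j→10 (data[10]=8≤10), i→0 (data[0]=10≥10); i<j, swap → [8,4,9,3,6,11,5,12,2,13,10]
j→8 (data[8]=2≤10), i→5 (data[5]=11≥10); i<j, swap → [8,4,9,3,6,2,5,12,11,13,10]
j→6, i→7; i≥j, return j=6. data = [8,4,9,3,6,2,5,12,11,13,10]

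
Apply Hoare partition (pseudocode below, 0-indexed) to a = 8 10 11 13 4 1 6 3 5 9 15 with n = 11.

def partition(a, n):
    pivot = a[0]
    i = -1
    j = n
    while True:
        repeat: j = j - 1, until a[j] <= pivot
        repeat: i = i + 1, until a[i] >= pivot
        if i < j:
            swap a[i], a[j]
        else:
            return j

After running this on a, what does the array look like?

5 3 6 1 4 13 11 10 8 9 15

pivot = a[0] = 8; i = -1, j = 11
j→8 (a[8]=5≤8), i→0 (a[0]=8≥8); i<j, swap → 5 10 11 13 4 1 6 3 8 9 15
j→7 (a[7]=3≤8), i→1 (a[1]=10≥8); i<j, swap → 5 3 11 13 4 1 6 10 8 9 15
j→6 (a[6]=6≤8), i→2 (a[2]=11≥8); i<j, swap → 5 3 6 13 4 1 11 10 8 9 15
j→5 (a[5]=1≤8), i→3 (a[3]=13≥8); i<j, swap → 5 3 6 1 4 13 11 10 8 9 15
j→4, i→5; i≥j, return j=4. a = 5 3 6 1 4 13 11 10 8 9 15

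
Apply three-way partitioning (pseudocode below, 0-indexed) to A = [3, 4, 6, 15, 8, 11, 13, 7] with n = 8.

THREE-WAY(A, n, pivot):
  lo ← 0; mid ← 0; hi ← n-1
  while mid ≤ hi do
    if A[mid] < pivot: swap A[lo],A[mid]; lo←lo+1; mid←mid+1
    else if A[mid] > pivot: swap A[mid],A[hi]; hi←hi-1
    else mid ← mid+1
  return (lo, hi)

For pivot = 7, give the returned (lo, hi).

(3, 3)

pivot = 7; lo=0, mid=0, hi=7
A[mid]=3<7: swap A[0],A[0]; lo=1,mid=1 → [3, 4, 6, 15, 8, 11, 13, 7]
A[mid]=4<7: swap A[1],A[1]; lo=2,mid=2 → [3, 4, 6, 15, 8, 11, 13, 7]
A[mid]=6<7: swap A[2],A[2]; lo=3,mid=3 → [3, 4, 6, 15, 8, 11, 13, 7]
A[mid]=15>7: swap A[3],A[7]; hi=6 → [3, 4, 6, 7, 8, 11, 13, 15]
A[mid]=7=7: mid=4
A[mid]=8>7: swap A[4],A[6]; hi=5 → [3, 4, 6, 7, 13, 11, 8, 15]
A[mid]=13>7: swap A[4],A[5]; hi=4 → [3, 4, 6, 7, 11, 13, 8, 15]
A[mid]=11>7: swap A[4],A[4]; hi=3 → [3, 4, 6, 7, 11, 13, 8, 15]
end: lo=3, hi=3; A = [3, 4, 6, 7, 11, 13, 8, 15]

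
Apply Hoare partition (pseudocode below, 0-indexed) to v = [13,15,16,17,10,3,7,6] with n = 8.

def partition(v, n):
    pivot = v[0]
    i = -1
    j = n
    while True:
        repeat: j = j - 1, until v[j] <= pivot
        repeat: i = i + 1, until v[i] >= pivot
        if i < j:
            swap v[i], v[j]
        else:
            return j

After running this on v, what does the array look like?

[6,7,3,10,17,16,15,13]

pivot=13
j stops at 7 (6), i stops at 0 (13); swap ⇒ [6,15,16,17,10,3,7,13]
j stops at 6 (7), i stops at 1 (15); swap ⇒ [6,7,16,17,10,3,15,13]
j stops at 5 (3), i stops at 2 (16); swap ⇒ [6,7,3,17,10,16,15,13]
j stops at 4 (10), i stops at 3 (17); swap ⇒ [6,7,3,10,17,16,15,13]
j stops at 3, i stops at 4; i≥j ⇒ return 3. v=[6,7,3,10,17,16,15,13]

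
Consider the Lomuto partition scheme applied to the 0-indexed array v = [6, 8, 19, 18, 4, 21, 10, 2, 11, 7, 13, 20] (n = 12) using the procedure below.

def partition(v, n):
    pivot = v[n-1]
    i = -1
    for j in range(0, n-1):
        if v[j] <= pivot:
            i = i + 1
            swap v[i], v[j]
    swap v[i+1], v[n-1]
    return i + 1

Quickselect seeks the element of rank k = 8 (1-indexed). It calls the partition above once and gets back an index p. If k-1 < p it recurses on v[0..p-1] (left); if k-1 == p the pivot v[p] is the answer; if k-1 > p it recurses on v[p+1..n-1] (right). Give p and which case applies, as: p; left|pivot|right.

10; left

pivot=20, i=-1
j=0: 6≤20, i=0, swap(0,0) ⇒ [6, 8, 19, 18, 4, 21, 10, 2, 11, 7, 13, 20]
j=1: 8≤20, i=1, swap(1,1) ⇒ [6, 8, 19, 18, 4, 21, 10, 2, 11, 7, 13, 20]
j=2: 19≤20, i=2, swap(2,2) ⇒ [6, 8, 19, 18, 4, 21, 10, 2, 11, 7, 13, 20]
j=3: 18≤20, i=3, swap(3,3) ⇒ [6, 8, 19, 18, 4, 21, 10, 2, 11, 7, 13, 20]
j=4: 4≤20, i=4, swap(4,4) ⇒ [6, 8, 19, 18, 4, 21, 10, 2, 11, 7, 13, 20]
j=5: 21>20, skip
j=6: 10≤20, i=5, swap(5,6) ⇒ [6, 8, 19, 18, 4, 10, 21, 2, 11, 7, 13, 20]
j=7: 2≤20, i=6, swap(6,7) ⇒ [6, 8, 19, 18, 4, 10, 2, 21, 11, 7, 13, 20]
j=8: 11≤20, i=7, swap(7,8) ⇒ [6, 8, 19, 18, 4, 10, 2, 11, 21, 7, 13, 20]
j=9: 7≤20, i=8, swap(8,9) ⇒ [6, 8, 19, 18, 4, 10, 2, 11, 7, 21, 13, 20]
j=10: 13≤20, i=9, swap(9,10) ⇒ [6, 8, 19, 18, 4, 10, 2, 11, 7, 13, 21, 20]
swap(10,11) ⇒ [6, 8, 19, 18, 4, 10, 2, 11, 7, 13, 20, 21]; return 10
p = 10; k-1 = 7 < 10 ⇒ left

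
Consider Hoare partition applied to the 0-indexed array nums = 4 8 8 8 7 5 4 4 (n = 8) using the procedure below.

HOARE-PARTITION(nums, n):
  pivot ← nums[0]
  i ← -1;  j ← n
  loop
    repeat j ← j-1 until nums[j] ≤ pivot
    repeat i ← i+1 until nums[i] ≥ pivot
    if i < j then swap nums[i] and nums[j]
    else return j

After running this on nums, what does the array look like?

pivot=4
j stops at 7 (4), i stops at 0 (4); swap ⇒ 4 8 8 8 7 5 4 4
j stops at 6 (4), i stops at 1 (8); swap ⇒ 4 4 8 8 7 5 8 4
j stops at 1, i stops at 2; i≥j ⇒ return 1. nums=4 4 8 8 7 5 8 4

4 4 8 8 7 5 8 4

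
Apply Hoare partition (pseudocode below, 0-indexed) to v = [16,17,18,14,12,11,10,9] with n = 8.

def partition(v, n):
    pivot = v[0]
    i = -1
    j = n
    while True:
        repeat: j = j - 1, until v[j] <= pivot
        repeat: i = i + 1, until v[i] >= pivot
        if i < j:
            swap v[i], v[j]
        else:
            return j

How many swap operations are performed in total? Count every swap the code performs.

3

pivot = v[0] = 16; i = -1, j = 8
j→7 (v[7]=9≤16), i→0 (v[0]=16≥16); i<j, swap → [9,17,18,14,12,11,10,16]
j→6 (v[6]=10≤16), i→1 (v[1]=17≥16); i<j, swap → [9,10,18,14,12,11,17,16]
j→5 (v[5]=11≤16), i→2 (v[2]=18≥16); i<j, swap → [9,10,11,14,12,18,17,16]
j→4, i→5; i≥j, return j=4. v = [9,10,11,14,12,18,17,16]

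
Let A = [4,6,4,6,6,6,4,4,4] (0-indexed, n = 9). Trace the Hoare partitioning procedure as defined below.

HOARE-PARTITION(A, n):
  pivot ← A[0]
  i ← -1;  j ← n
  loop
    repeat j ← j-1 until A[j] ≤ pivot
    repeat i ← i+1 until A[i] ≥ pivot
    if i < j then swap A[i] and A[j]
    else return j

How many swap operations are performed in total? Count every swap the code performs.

pivot = A[0] = 4; i = -1, j = 9
j→8 (A[8]=4≤4), i→0 (A[0]=4≥4); i<j, swap → [4,6,4,6,6,6,4,4,4]
j→7 (A[7]=4≤4), i→1 (A[1]=6≥4); i<j, swap → [4,4,4,6,6,6,4,6,4]
j→6 (A[6]=4≤4), i→2 (A[2]=4≥4); i<j, swap → [4,4,4,6,6,6,4,6,4]
j→2, i→3; i≥j, return j=2. A = [4,4,4,6,6,6,4,6,4]

3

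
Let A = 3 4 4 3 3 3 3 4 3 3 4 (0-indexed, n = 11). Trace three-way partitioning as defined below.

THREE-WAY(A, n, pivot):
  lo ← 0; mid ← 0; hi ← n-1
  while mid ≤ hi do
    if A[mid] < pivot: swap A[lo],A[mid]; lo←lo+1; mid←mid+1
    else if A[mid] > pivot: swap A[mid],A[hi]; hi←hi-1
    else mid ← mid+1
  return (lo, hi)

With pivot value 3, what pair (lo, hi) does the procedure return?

lo=0 mid=0 hi=10
3=3: mid=1
4>3: swap(1,10), hi=9 ⇒ 3 4 4 3 3 3 3 4 3 3 4
4>3: swap(1,9), hi=8 ⇒ 3 3 4 3 3 3 3 4 3 4 4
3=3: mid=2
4>3: swap(2,8), hi=7 ⇒ 3 3 3 3 3 3 3 4 4 4 4
3=3: mid=3
3=3: mid=4
3=3: mid=5
3=3: mid=6
3=3: mid=7
4>3: swap(7,7), hi=6 ⇒ 3 3 3 3 3 3 3 4 4 4 4
done. lo=0 hi=6; A=3 3 3 3 3 3 3 4 4 4 4

(0, 6)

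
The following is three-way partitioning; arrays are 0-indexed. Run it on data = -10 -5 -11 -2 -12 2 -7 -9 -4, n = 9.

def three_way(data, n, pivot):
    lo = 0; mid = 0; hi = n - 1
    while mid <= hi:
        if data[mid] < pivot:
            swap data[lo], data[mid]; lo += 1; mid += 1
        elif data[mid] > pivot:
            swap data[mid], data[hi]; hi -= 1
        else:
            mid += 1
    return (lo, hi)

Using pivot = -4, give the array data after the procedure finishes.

pivot = -4; lo=0, mid=0, hi=8
data[mid]=-10<-4: swap data[0],data[0]; lo=1,mid=1 → -10 -5 -11 -2 -12 2 -7 -9 -4
data[mid]=-5<-4: swap data[1],data[1]; lo=2,mid=2 → -10 -5 -11 -2 -12 2 -7 -9 -4
data[mid]=-11<-4: swap data[2],data[2]; lo=3,mid=3 → -10 -5 -11 -2 -12 2 -7 -9 -4
data[mid]=-2>-4: swap data[3],data[8]; hi=7 → -10 -5 -11 -4 -12 2 -7 -9 -2
data[mid]=-4=-4: mid=4
data[mid]=-12<-4: swap data[3],data[4]; lo=4,mid=5 → -10 -5 -11 -12 -4 2 -7 -9 -2
data[mid]=2>-4: swap data[5],data[7]; hi=6 → -10 -5 -11 -12 -4 -9 -7 2 -2
data[mid]=-9<-4: swap data[4],data[5]; lo=5,mid=6 → -10 -5 -11 -12 -9 -4 -7 2 -2
data[mid]=-7<-4: swap data[5],data[6]; lo=6,mid=7 → -10 -5 -11 -12 -9 -7 -4 2 -2
end: lo=6, hi=6; data = -10 -5 -11 -12 -9 -7 -4 2 -2

-10 -5 -11 -12 -9 -7 -4 2 -2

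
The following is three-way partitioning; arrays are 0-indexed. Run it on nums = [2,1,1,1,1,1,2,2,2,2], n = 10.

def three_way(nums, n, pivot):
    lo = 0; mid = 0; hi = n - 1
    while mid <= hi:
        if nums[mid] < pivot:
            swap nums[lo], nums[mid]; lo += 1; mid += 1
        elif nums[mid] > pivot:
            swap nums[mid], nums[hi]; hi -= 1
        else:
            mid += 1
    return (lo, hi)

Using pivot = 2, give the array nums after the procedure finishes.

[1,1,1,1,1,2,2,2,2,2]

pivot = 2; lo=0, mid=0, hi=9
nums[mid]=2=2: mid=1
nums[mid]=1<2: swap nums[0],nums[1]; lo=1,mid=2 → [1,2,1,1,1,1,2,2,2,2]
nums[mid]=1<2: swap nums[1],nums[2]; lo=2,mid=3 → [1,1,2,1,1,1,2,2,2,2]
nums[mid]=1<2: swap nums[2],nums[3]; lo=3,mid=4 → [1,1,1,2,1,1,2,2,2,2]
nums[mid]=1<2: swap nums[3],nums[4]; lo=4,mid=5 → [1,1,1,1,2,1,2,2,2,2]
nums[mid]=1<2: swap nums[4],nums[5]; lo=5,mid=6 → [1,1,1,1,1,2,2,2,2,2]
nums[mid]=2=2: mid=7
nums[mid]=2=2: mid=8
nums[mid]=2=2: mid=9
nums[mid]=2=2: mid=10
end: lo=5, hi=9; nums = [1,1,1,1,1,2,2,2,2,2]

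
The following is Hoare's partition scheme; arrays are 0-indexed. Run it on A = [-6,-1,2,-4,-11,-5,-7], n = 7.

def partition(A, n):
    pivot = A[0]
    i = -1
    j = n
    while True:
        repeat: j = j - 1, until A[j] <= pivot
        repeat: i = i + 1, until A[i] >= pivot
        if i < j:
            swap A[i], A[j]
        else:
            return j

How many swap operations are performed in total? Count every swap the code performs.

pivot=-6
j stops at 6 (-7), i stops at 0 (-6); swap ⇒ [-7,-1,2,-4,-11,-5,-6]
j stops at 4 (-11), i stops at 1 (-1); swap ⇒ [-7,-11,2,-4,-1,-5,-6]
j stops at 1, i stops at 2; i≥j ⇒ return 1. A=[-7,-11,2,-4,-1,-5,-6]

2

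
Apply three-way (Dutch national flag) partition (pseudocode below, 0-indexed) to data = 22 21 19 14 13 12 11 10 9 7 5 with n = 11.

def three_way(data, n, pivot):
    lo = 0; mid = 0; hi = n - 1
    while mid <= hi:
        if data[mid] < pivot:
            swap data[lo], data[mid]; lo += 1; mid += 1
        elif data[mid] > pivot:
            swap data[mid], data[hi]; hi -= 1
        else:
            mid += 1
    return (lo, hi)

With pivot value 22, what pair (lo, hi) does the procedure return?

(10, 10)

pivot = 22; lo=0, mid=0, hi=10
data[mid]=22=22: mid=1
data[mid]=21<22: swap data[0],data[1]; lo=1,mid=2 → 21 22 19 14 13 12 11 10 9 7 5
data[mid]=19<22: swap data[1],data[2]; lo=2,mid=3 → 21 19 22 14 13 12 11 10 9 7 5
data[mid]=14<22: swap data[2],data[3]; lo=3,mid=4 → 21 19 14 22 13 12 11 10 9 7 5
data[mid]=13<22: swap data[3],data[4]; lo=4,mid=5 → 21 19 14 13 22 12 11 10 9 7 5
data[mid]=12<22: swap data[4],data[5]; lo=5,mid=6 → 21 19 14 13 12 22 11 10 9 7 5
data[mid]=11<22: swap data[5],data[6]; lo=6,mid=7 → 21 19 14 13 12 11 22 10 9 7 5
data[mid]=10<22: swap data[6],data[7]; lo=7,mid=8 → 21 19 14 13 12 11 10 22 9 7 5
data[mid]=9<22: swap data[7],data[8]; lo=8,mid=9 → 21 19 14 13 12 11 10 9 22 7 5
data[mid]=7<22: swap data[8],data[9]; lo=9,mid=10 → 21 19 14 13 12 11 10 9 7 22 5
data[mid]=5<22: swap data[9],data[10]; lo=10,mid=11 → 21 19 14 13 12 11 10 9 7 5 22
end: lo=10, hi=10; data = 21 19 14 13 12 11 10 9 7 5 22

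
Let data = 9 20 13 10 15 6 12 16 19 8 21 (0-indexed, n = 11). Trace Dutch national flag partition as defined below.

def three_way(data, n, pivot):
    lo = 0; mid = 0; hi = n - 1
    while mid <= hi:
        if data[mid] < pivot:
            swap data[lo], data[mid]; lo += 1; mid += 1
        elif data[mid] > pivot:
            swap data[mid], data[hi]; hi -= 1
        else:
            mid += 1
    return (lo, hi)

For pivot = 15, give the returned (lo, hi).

lo=0 mid=0 hi=10
9<15: swap(0,0), lo=1 mid=1 ⇒ 9 20 13 10 15 6 12 16 19 8 21
20>15: swap(1,10), hi=9 ⇒ 9 21 13 10 15 6 12 16 19 8 20
21>15: swap(1,9), hi=8 ⇒ 9 8 13 10 15 6 12 16 19 21 20
8<15: swap(1,1), lo=2 mid=2 ⇒ 9 8 13 10 15 6 12 16 19 21 20
13<15: swap(2,2), lo=3 mid=3 ⇒ 9 8 13 10 15 6 12 16 19 21 20
10<15: swap(3,3), lo=4 mid=4 ⇒ 9 8 13 10 15 6 12 16 19 21 20
15=15: mid=5
6<15: swap(4,5), lo=5 mid=6 ⇒ 9 8 13 10 6 15 12 16 19 21 20
12<15: swap(5,6), lo=6 mid=7 ⇒ 9 8 13 10 6 12 15 16 19 21 20
16>15: swap(7,8), hi=7 ⇒ 9 8 13 10 6 12 15 19 16 21 20
19>15: swap(7,7), hi=6 ⇒ 9 8 13 10 6 12 15 19 16 21 20
done. lo=6 hi=6; data=9 8 13 10 6 12 15 19 16 21 20

(6, 6)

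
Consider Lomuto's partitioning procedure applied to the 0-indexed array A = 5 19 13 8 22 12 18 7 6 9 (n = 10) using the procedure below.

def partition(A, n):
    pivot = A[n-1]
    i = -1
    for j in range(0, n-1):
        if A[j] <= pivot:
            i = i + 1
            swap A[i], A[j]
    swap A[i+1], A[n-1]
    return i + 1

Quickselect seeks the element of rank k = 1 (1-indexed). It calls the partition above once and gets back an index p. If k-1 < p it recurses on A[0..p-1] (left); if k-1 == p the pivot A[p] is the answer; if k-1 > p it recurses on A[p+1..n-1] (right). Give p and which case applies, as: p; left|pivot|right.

4; left

pivot=9, i=-1
j=0: 5≤9, i=0, swap(0,0) ⇒ 5 19 13 8 22 12 18 7 6 9
j=1: 19>9, skip
j=2: 13>9, skip
j=3: 8≤9, i=1, swap(1,3) ⇒ 5 8 13 19 22 12 18 7 6 9
j=4: 22>9, skip
j=5: 12>9, skip
j=6: 18>9, skip
j=7: 7≤9, i=2, swap(2,7) ⇒ 5 8 7 19 22 12 18 13 6 9
j=8: 6≤9, i=3, swap(3,8) ⇒ 5 8 7 6 22 12 18 13 19 9
swap(4,9) ⇒ 5 8 7 6 9 12 18 13 19 22; return 4
p = 4; k-1 = 0 < 4 ⇒ left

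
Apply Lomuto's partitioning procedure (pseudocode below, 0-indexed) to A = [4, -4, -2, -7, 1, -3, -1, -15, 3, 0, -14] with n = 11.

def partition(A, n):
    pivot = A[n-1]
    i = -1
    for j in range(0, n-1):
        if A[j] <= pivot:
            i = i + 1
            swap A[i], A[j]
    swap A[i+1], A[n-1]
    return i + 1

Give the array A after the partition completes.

[-15, -14, -2, -7, 1, -3, -1, 4, 3, 0, -4]

pivot = A[10] = -14; i = -1
j=0: A[0]=4 > -14 → no swap
j=1: A[1]=-4 > -14 → no swap
j=2: A[2]=-2 > -14 → no swap
j=3: A[3]=-7 > -14 → no swap
j=4: A[4]=1 > -14 → no swap
j=5: A[5]=-3 > -14 → no swap
j=6: A[6]=-1 > -14 → no swap
j=7: A[7]=-15 ≤ -14 → i=0, swap A[0],A[7] → [-15, -4, -2, -7, 1, -3, -1, 4, 3, 0, -14]
j=8: A[8]=3 > -14 → no swap
j=9: A[9]=0 > -14 → no swap
final swap A[1],A[10] → [-15, -14, -2, -7, 1, -3, -1, 4, 3, 0, -4]; return 1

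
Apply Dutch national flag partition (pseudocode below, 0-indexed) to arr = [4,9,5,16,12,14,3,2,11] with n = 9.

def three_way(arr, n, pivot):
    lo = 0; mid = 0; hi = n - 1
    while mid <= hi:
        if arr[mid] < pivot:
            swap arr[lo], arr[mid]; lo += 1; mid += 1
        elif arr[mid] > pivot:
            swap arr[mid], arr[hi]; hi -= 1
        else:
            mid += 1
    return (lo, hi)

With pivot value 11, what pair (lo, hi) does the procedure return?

(5, 5)

pivot = 11; lo=0, mid=0, hi=8
arr[mid]=4<11: swap arr[0],arr[0]; lo=1,mid=1 → [4,9,5,16,12,14,3,2,11]
arr[mid]=9<11: swap arr[1],arr[1]; lo=2,mid=2 → [4,9,5,16,12,14,3,2,11]
arr[mid]=5<11: swap arr[2],arr[2]; lo=3,mid=3 → [4,9,5,16,12,14,3,2,11]
arr[mid]=16>11: swap arr[3],arr[8]; hi=7 → [4,9,5,11,12,14,3,2,16]
arr[mid]=11=11: mid=4
arr[mid]=12>11: swap arr[4],arr[7]; hi=6 → [4,9,5,11,2,14,3,12,16]
arr[mid]=2<11: swap arr[3],arr[4]; lo=4,mid=5 → [4,9,5,2,11,14,3,12,16]
arr[mid]=14>11: swap arr[5],arr[6]; hi=5 → [4,9,5,2,11,3,14,12,16]
arr[mid]=3<11: swap arr[4],arr[5]; lo=5,mid=6 → [4,9,5,2,3,11,14,12,16]
end: lo=5, hi=5; arr = [4,9,5,2,3,11,14,12,16]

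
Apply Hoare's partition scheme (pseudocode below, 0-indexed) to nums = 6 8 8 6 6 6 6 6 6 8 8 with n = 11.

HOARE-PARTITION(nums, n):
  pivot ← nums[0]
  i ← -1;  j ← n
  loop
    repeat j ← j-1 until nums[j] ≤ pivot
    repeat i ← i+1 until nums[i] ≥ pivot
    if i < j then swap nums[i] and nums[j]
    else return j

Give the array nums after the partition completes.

pivot = nums[0] = 6; i = -1, j = 11
j→8 (nums[8]=6≤6), i→0 (nums[0]=6≥6); i<j, swap → 6 8 8 6 6 6 6 6 6 8 8
j→7 (nums[7]=6≤6), i→1 (nums[1]=8≥6); i<j, swap → 6 6 8 6 6 6 6 8 6 8 8
j→6 (nums[6]=6≤6), i→2 (nums[2]=8≥6); i<j, swap → 6 6 6 6 6 6 8 8 6 8 8
j→5 (nums[5]=6≤6), i→3 (nums[3]=6≥6); i<j, swap → 6 6 6 6 6 6 8 8 6 8 8
j→4, i→4; i≥j, return j=4. nums = 6 6 6 6 6 6 8 8 6 8 8

6 6 6 6 6 6 8 8 6 8 8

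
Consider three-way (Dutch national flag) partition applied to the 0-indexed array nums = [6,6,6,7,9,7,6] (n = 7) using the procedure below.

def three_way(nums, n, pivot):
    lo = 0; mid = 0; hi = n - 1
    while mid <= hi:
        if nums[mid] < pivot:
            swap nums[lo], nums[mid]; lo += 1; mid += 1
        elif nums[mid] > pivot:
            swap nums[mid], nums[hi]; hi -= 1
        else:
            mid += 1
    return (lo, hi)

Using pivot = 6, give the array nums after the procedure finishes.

pivot = 6; lo=0, mid=0, hi=6
nums[mid]=6=6: mid=1
nums[mid]=6=6: mid=2
nums[mid]=6=6: mid=3
nums[mid]=7>6: swap nums[3],nums[6]; hi=5 → [6,6,6,6,9,7,7]
nums[mid]=6=6: mid=4
nums[mid]=9>6: swap nums[4],nums[5]; hi=4 → [6,6,6,6,7,9,7]
nums[mid]=7>6: swap nums[4],nums[4]; hi=3 → [6,6,6,6,7,9,7]
end: lo=0, hi=3; nums = [6,6,6,6,7,9,7]

[6,6,6,6,7,9,7]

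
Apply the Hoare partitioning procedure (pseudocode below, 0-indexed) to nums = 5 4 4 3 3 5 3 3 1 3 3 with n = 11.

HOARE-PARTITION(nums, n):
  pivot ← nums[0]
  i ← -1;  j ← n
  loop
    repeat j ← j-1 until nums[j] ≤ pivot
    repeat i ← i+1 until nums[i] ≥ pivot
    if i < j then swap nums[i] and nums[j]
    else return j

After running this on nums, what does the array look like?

3 4 4 3 3 3 3 3 1 5 5

pivot = nums[0] = 5; i = -1, j = 11
j→10 (nums[10]=3≤5), i→0 (nums[0]=5≥5); i<j, swap → 3 4 4 3 3 5 3 3 1 3 5
j→9 (nums[9]=3≤5), i→5 (nums[5]=5≥5); i<j, swap → 3 4 4 3 3 3 3 3 1 5 5
j→8, i→9; i≥j, return j=8. nums = 3 4 4 3 3 3 3 3 1 5 5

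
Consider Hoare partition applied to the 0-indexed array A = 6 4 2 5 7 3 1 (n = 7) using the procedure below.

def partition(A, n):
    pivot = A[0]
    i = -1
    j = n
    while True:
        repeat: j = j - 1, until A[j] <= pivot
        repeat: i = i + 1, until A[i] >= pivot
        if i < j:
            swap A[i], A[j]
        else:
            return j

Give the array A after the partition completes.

pivot=6
j stops at 6 (1), i stops at 0 (6); swap ⇒ 1 4 2 5 7 3 6
j stops at 5 (3), i stops at 4 (7); swap ⇒ 1 4 2 5 3 7 6
j stops at 4, i stops at 5; i≥j ⇒ return 4. A=1 4 2 5 3 7 6

1 4 2 5 3 7 6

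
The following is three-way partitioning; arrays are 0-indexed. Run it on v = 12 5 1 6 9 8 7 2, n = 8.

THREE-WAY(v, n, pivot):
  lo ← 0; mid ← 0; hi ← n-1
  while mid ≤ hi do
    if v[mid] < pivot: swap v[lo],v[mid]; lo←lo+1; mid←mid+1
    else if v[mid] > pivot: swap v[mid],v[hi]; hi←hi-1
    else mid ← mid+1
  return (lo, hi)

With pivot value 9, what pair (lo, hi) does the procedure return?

(6, 6)

lo=0 mid=0 hi=7
12>9: swap(0,7), hi=6 ⇒ 2 5 1 6 9 8 7 12
2<9: swap(0,0), lo=1 mid=1 ⇒ 2 5 1 6 9 8 7 12
5<9: swap(1,1), lo=2 mid=2 ⇒ 2 5 1 6 9 8 7 12
1<9: swap(2,2), lo=3 mid=3 ⇒ 2 5 1 6 9 8 7 12
6<9: swap(3,3), lo=4 mid=4 ⇒ 2 5 1 6 9 8 7 12
9=9: mid=5
8<9: swap(4,5), lo=5 mid=6 ⇒ 2 5 1 6 8 9 7 12
7<9: swap(5,6), lo=6 mid=7 ⇒ 2 5 1 6 8 7 9 12
done. lo=6 hi=6; v=2 5 1 6 8 7 9 12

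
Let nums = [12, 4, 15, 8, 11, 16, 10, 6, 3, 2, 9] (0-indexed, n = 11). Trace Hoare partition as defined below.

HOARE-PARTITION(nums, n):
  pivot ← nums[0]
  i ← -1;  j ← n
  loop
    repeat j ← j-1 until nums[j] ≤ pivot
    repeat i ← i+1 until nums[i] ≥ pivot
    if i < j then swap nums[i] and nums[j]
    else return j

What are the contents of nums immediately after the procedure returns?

pivot = nums[0] = 12; i = -1, j = 11
j→10 (nums[10]=9≤12), i→0 (nums[0]=12≥12); i<j, swap → [9, 4, 15, 8, 11, 16, 10, 6, 3, 2, 12]
j→9 (nums[9]=2≤12), i→2 (nums[2]=15≥12); i<j, swap → [9, 4, 2, 8, 11, 16, 10, 6, 3, 15, 12]
j→8 (nums[8]=3≤12), i→5 (nums[5]=16≥12); i<j, swap → [9, 4, 2, 8, 11, 3, 10, 6, 16, 15, 12]
j→7, i→8; i≥j, return j=7. nums = [9, 4, 2, 8, 11, 3, 10, 6, 16, 15, 12]

[9, 4, 2, 8, 11, 3, 10, 6, 16, 15, 12]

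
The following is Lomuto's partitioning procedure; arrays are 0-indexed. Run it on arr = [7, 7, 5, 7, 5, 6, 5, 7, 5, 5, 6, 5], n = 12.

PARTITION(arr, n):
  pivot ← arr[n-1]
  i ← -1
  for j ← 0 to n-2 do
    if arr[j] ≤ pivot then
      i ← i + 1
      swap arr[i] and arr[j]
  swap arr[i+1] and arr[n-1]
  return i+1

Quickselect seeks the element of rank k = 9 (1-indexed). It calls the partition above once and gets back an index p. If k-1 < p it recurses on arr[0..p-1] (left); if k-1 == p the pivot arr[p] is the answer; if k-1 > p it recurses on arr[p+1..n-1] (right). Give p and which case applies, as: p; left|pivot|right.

5; right

pivot=5, i=-1
j=0: 7>5, skip
j=1: 7>5, skip
j=2: 5≤5, i=0, swap(0,2) ⇒ [5, 7, 7, 7, 5, 6, 5, 7, 5, 5, 6, 5]
j=3: 7>5, skip
j=4: 5≤5, i=1, swap(1,4) ⇒ [5, 5, 7, 7, 7, 6, 5, 7, 5, 5, 6, 5]
j=5: 6>5, skip
j=6: 5≤5, i=2, swap(2,6) ⇒ [5, 5, 5, 7, 7, 6, 7, 7, 5, 5, 6, 5]
j=7: 7>5, skip
j=8: 5≤5, i=3, swap(3,8) ⇒ [5, 5, 5, 5, 7, 6, 7, 7, 7, 5, 6, 5]
j=9: 5≤5, i=4, swap(4,9) ⇒ [5, 5, 5, 5, 5, 6, 7, 7, 7, 7, 6, 5]
j=10: 6>5, skip
swap(5,11) ⇒ [5, 5, 5, 5, 5, 5, 7, 7, 7, 7, 6, 6]; return 5
p = 5; k-1 = 8 > 5 ⇒ right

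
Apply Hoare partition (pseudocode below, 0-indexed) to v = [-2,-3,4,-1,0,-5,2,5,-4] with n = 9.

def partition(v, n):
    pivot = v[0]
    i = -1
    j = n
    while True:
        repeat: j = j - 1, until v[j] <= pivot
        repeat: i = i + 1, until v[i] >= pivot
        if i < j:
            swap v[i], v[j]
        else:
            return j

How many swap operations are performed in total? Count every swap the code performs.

2

pivot=-2
j stops at 8 (-4), i stops at 0 (-2); swap ⇒ [-4,-3,4,-1,0,-5,2,5,-2]
j stops at 5 (-5), i stops at 2 (4); swap ⇒ [-4,-3,-5,-1,0,4,2,5,-2]
j stops at 2, i stops at 3; i≥j ⇒ return 2. v=[-4,-3,-5,-1,0,4,2,5,-2]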